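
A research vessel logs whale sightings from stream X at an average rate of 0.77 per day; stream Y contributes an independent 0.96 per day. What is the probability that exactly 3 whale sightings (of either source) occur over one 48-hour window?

0.2170

Independent Poisson processes superpose: combined rate λ = 0.77 + 0.96 = 1.73 per day.
Over the interval, μ = 1.73 × 2 = 3.46 (a 48-hour window = 2 days).
P(N = 3) = e^(−3.46) · 3.46^3/3! ≈ 0.2170.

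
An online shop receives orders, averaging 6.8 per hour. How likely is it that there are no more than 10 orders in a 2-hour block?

Over the interval, μ = 6.8 × 2 = 13.6 (a 2-hour block = 2 hours).
P(N ≤ 10) = Σ_{j=0}^{10} e^(−μ) μ^j/j! ≈ 0.2037.

0.2037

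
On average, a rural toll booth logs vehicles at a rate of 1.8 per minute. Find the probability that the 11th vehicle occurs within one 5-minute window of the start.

0.2940

Over the interval, μ = 1.8 × 5 = 9 (a 5-minute window = 5 minutes).
The 11th arrival falls in the interval iff at least 11 events occur there: P(S_11 ≤ t) = P(N ≥ 11) = 1 − P(N ≤ 10) ≈ 0.2940.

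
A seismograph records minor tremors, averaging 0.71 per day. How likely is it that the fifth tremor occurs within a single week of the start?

0.5542

Over the interval, μ = 0.71 × 7 = 4.97 (a week = 7 days).
The fifth arrival falls in the interval iff at least 5 events occur there: P(S_5 ≤ t) = P(N ≥ 5) = 1 − P(N ≤ 4) ≈ 0.5542.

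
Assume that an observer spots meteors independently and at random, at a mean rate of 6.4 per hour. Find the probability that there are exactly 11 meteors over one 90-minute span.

0.1083

Over the interval, μ = 6.4 × 1.5 = 9.6 (a 90-minute span = 1.5 hours).
P(N = 11) = e^(−μ) μ^11/11! = e^(−9.6) · 9.6^11/39916800 ≈ 0.1083.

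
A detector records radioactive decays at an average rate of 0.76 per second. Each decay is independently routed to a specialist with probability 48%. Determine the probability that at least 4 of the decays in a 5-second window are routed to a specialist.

Thinning: the decays that are routed to a specialist themselves form a Poisson process with rate 0.48 × 0.76 = 0.3648 per second.
Over the interval, μ = 0.3648 × 5 = 1.824 (a 5-second window = 5 seconds).
P(N ≥ 4) = 1 − P(N ≤ 3) ≈ 0.1126.

0.1126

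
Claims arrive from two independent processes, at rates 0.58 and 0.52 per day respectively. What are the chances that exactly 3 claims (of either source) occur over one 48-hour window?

0.1966

Independent Poisson processes superpose: combined rate λ = 0.58 + 0.52 = 1.1 per day.
Over the interval, μ = 1.1 × 2 = 2.2 (a 48-hour window = 2 days).
P(N = 3) = e^(−2.2) · 2.2^3/3! ≈ 0.1966.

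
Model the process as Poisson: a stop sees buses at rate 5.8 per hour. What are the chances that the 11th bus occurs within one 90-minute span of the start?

0.2591

Over the interval, μ = 5.8 × 1.5 = 8.7 (a 90-minute span = 1.5 hours).
The 11th arrival falls in the interval iff at least 11 events occur there: P(S_11 ≤ t) = P(N ≥ 11) = 1 − P(N ≤ 10) ≈ 0.2591.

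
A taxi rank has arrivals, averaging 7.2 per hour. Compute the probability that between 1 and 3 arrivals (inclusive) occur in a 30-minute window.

0.4879

Over the interval, μ = 7.2 × 0.5 = 3.6 (a 30-minute window = 0.5 hours).
P(1 ≤ N ≤ 3) = Σ_{j=1}^{3} e^(−3.6) · 3.6^j/j! ≈ 0.4879.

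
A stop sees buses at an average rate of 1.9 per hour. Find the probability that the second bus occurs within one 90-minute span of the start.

0.7773

Over the interval, μ = 1.9 × 1.5 = 2.85 (a 90-minute span = 1.5 hours).
The second arrival falls in the interval iff at least 2 events occur there: P(S_2 ≤ t) = P(N ≥ 2) = 1 − P(N ≤ 1) ≈ 0.7773.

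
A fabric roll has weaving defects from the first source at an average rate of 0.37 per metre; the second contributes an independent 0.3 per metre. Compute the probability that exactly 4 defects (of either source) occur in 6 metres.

Independent Poisson processes superpose: combined rate λ = 0.37 + 0.3 = 0.67 per metre.
Over the interval, μ = 0.67 × 6 = 4.02 (6 metres).
P(N = 4) = e^(−4.02) · 4.02^4/4! ≈ 0.1954.

0.1954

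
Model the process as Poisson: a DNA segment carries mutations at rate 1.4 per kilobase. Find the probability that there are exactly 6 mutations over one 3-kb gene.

Over the interval, μ = 1.4 × 3 = 4.2 (a 3-kb gene = 3 kilobases).
P(N = 6) = e^(−μ) μ^6/6! = e^(−4.2) · 4.2^6/720 ≈ 0.1143.

0.1143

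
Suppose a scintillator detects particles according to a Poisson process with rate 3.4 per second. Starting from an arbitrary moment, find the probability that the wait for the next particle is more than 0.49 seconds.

The wait for the next event is exponential with rate λ = 3.4 per second.
P(T > 0.49) = e^(−λt) = e^(−3.4 × 0.49) = e^(−1.666) ≈ 0.1890.

0.1890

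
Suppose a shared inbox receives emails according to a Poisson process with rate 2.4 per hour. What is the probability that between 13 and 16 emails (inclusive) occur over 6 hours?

Over the interval, μ = 2.4 × 6 = 14.4 (6 hours).
P(13 ≤ N ≤ 16) = Σ_{j=13}^{16} e^(−14.4) · 14.4^j/j! ≈ 0.4001.

0.4001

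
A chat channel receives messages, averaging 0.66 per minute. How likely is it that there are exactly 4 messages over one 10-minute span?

0.1076

Over the interval, μ = 0.66 × 10 = 6.6 (a 10-minute span = 10 minutes).
P(N = 4) = e^(−μ) μ^4/4! = e^(−6.6) · 6.6^4/24 ≈ 0.1076.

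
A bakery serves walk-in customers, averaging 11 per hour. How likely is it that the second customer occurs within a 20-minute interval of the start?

Over the interval, μ = 11 × 1/3 ≈ 3.66667 (a 20-minute interval = 1/3 hours).
The second arrival falls in the interval iff at least 2 events occur there: P(S_2 ≤ t) = P(N ≥ 2) = 1 − P(N ≤ 1) ≈ 0.8807.

0.8807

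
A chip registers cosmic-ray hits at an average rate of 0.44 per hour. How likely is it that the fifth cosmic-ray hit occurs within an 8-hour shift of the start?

0.2783

Over the interval, μ = 0.44 × 8 = 3.52 (an 8-hour shift = 8 hours).
The fifth arrival falls in the interval iff at least 5 events occur there: P(S_5 ≤ t) = P(N ≥ 5) = 1 − P(N ≤ 4) ≈ 0.2783.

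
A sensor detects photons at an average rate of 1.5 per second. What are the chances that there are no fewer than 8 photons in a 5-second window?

0.4754

Over the interval, μ = 1.5 × 5 = 7.5 (a 5-second window = 5 seconds).
P(N ≥ 8) = 1 − P(N ≤ 7) = 1 − Σ_{j=0}^{7} e^(−μ) μ^j/j! ≈ 0.4754.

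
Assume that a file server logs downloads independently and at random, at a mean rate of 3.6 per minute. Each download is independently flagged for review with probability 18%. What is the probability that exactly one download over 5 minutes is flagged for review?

0.1269

Thinning: the downloads that are flagged for review themselves form a Poisson process with rate 0.18 × 3.6 = 0.648 per minute.
Over the interval, μ = 0.648 × 5 = 3.24 (5 minutes).
P(N = 1) = e^(−3.24) · 3.24^1/1! ≈ 0.1269.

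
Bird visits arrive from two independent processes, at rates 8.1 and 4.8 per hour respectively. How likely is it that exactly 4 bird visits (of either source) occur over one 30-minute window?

0.1140

Independent Poisson processes superpose: combined rate λ = 8.1 + 4.8 = 12.9 per hour.
Over the interval, μ = 12.9 × 0.5 = 6.45 (a 30-minute window = 0.5 hours).
P(N = 4) = e^(−6.45) · 6.45^4/4! ≈ 0.1140.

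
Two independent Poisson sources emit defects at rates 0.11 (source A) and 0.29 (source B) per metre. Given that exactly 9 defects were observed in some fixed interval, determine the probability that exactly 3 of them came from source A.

Given the total, each event is independently from source A with probability p = λ_A/(λ_A+λ_B) = 0.11/0.4 = 0.2750.
So K ~ Binomial(9, 0.11/0.4): P(K = 3) = C(9,3) · (0.11/0.4)^3 · (0.29/0.4)^6 ≈ 0.2537.

0.2537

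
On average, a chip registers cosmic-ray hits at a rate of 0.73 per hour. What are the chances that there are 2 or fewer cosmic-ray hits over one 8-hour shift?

Over the interval, μ = 0.73 × 8 = 5.84 (an 8-hour shift = 8 hours).
P(N ≤ 2) = Σ_{j=0}^{2} e^(−μ) μ^j/j! ≈ 0.0695.

0.0695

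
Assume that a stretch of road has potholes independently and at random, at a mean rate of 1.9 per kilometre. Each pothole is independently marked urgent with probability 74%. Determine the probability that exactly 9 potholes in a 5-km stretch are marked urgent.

Thinning: the potholes that are marked urgent themselves form a Poisson process with rate 0.74 × 1.9 = 1.406 per kilometre.
Over the interval, μ = 1.406 × 5 = 7.03 (a 5-km stretch = 5 kilometres).
P(N = 9) = e^(−7.03) · 7.03^9/9! ≈ 0.1023.

0.1023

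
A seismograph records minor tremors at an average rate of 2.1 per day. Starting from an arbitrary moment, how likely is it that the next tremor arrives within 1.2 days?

0.9195

Inter-arrival times are exponential with rate λ = 2.1 per day.
P(T ≤ 1.2) = 1 − e^(−λt) = 1 − e^(−2.1 × 1.2) = 1 − e^(−2.52) ≈ 0.9195.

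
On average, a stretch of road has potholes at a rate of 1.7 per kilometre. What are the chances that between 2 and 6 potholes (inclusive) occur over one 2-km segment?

Over the interval, μ = 1.7 × 2 = 3.4 (a 2-km segment = 2 kilometres).
P(2 ≤ N ≤ 6) = Σ_{j=2}^{6} e^(−3.4) · 3.4^j/j! ≈ 0.7953.

0.7953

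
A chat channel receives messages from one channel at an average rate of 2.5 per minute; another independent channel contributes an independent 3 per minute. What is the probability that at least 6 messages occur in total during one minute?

Independent Poisson processes superpose: combined rate λ = 2.5 + 3 = 5.5 per minute.
So μ = 5.5.
P(N ≥ 6) = 1 − P(N ≤ 5) ≈ 0.4711.

0.4711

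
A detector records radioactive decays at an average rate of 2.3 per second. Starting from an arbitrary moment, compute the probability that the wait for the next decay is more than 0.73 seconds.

The wait for the next event is exponential with rate λ = 2.3 per second.
P(T > 0.73) = e^(−λt) = e^(−2.3 × 0.73) = e^(−1.679) ≈ 0.1866.

0.1866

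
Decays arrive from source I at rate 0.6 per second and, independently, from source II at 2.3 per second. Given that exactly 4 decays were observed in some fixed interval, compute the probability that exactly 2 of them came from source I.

0.1616

Given the total, each event is independently from source I with probability p = λ_I/(λ_I+λ_II) = 0.6/2.9 ≈ 0.2069.
So K ~ Binomial(4, 0.6/2.9): P(K = 2) = C(4,2) · (0.6/2.9)^2 · (2.3/2.9)^2 ≈ 0.1616.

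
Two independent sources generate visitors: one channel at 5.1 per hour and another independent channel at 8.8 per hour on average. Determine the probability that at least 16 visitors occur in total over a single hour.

Independent Poisson processes superpose: combined rate λ = 5.1 + 8.8 = 13.9 per hour.
So μ = 13.9.
P(N ≥ 16) = 1 − P(N ≤ 15) ≈ 0.3208.

0.3208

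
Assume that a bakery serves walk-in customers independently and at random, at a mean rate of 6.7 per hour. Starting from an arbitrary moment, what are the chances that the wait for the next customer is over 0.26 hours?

0.1752

The wait for the next event is exponential with rate λ = 6.7 per hour.
P(T > 0.26) = e^(−λt) = e^(−6.7 × 0.26) = e^(−1.742) ≈ 0.1752.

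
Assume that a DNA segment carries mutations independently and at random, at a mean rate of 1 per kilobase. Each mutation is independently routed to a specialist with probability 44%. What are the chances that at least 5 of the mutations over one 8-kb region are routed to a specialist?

0.2783

Thinning: the mutations that are routed to a specialist themselves form a Poisson process with rate 0.44 × 1 = 0.44 per kilobase.
Over the interval, μ = 0.44 × 8 = 3.52 (an 8-kb region = 8 kilobases).
P(N ≥ 5) = 1 − P(N ≤ 4) ≈ 0.2783.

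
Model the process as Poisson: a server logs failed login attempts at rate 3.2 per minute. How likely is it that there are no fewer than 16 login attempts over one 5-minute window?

0.5333

Over the interval, μ = 3.2 × 5 = 16 (a 5-minute window = 5 minutes).
P(N ≥ 16) = 1 − P(N ≤ 15) = 1 − Σ_{j=0}^{15} e^(−μ) μ^j/j! ≈ 0.5333.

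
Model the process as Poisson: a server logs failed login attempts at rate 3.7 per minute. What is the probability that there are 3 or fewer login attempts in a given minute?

0.4942

With mean μ = 3.7 per minute,
P(N ≤ 3) = Σ_{j=0}^{3} e^(−μ) μ^j/j! ≈ 0.4942.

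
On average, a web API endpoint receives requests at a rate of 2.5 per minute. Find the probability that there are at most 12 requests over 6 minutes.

0.2676

Over the interval, μ = 2.5 × 6 = 15 (6 minutes).
P(N ≤ 12) = Σ_{j=0}^{12} e^(−μ) μ^j/j! ≈ 0.2676.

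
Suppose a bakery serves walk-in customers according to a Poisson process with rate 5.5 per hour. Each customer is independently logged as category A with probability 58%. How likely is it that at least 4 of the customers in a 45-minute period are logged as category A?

0.2197

Thinning: the customers that are logged as category A themselves form a Poisson process with rate 0.58 × 5.5 = 3.19 per hour.
Over the interval, μ = 3.19 × 0.75 = 2.3925 (a 45-minute period = 0.75 hours).
P(N ≥ 4) = 1 − P(N ≤ 3) ≈ 0.2197.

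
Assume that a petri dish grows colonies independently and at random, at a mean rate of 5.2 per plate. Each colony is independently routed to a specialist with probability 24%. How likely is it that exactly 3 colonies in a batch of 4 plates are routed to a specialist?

0.1408

Thinning: the colonies that are routed to a specialist themselves form a Poisson process with rate 0.24 × 5.2 = 1.248 per plate.
Over the interval, μ = 1.248 × 4 = 4.992 (a batch of 4 plates = 4 plates).
P(N = 3) = e^(−4.992) · 4.992^3/3! ≈ 0.1408.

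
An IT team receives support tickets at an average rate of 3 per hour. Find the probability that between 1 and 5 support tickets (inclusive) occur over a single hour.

With mean μ = 3 per hour,
P(1 ≤ N ≤ 5) = Σ_{j=1}^{5} e^(−3) · 3^j/j! ≈ 0.8663.

0.8663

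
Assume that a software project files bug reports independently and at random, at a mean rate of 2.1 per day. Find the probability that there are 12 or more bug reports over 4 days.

Over the interval, μ = 2.1 × 4 = 8.4 (4 days).
P(N ≥ 12) = 1 − P(N ≤ 11) = 1 − Σ_{j=0}^{11} e^(−μ) μ^j/j! ≈ 0.1429.

0.1429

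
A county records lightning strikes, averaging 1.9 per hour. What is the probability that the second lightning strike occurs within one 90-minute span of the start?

Over the interval, μ = 1.9 × 1.5 = 2.85 (a 90-minute span = 1.5 hours).
The second arrival falls in the interval iff at least 2 events occur there: P(S_2 ≤ t) = P(N ≥ 2) = 1 − P(N ≤ 1) ≈ 0.7773.

0.7773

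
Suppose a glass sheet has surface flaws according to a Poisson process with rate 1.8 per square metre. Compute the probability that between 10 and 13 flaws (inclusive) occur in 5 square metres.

Over the interval, μ = 1.8 × 5 = 9 (5 square metres).
P(10 ≤ N ≤ 13) = Σ_{j=10}^{13} e^(−9) · 9^j/j! ≈ 0.3387.

0.3387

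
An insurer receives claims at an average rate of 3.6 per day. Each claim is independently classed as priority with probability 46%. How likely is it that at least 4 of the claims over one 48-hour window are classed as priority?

0.4223

Thinning: the claims that are classed as priority themselves form a Poisson process with rate 0.46 × 3.6 = 1.656 per day.
Over the interval, μ = 1.656 × 2 = 3.312 (a 48-hour window = 2 days).
P(N ≥ 4) = 1 − P(N ≤ 3) ≈ 0.4223.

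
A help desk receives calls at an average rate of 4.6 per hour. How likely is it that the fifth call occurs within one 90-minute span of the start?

0.8177

Over the interval, μ = 4.6 × 1.5 = 6.9 (a 90-minute span = 1.5 hours).
The fifth arrival falls in the interval iff at least 5 events occur there: P(S_5 ≤ t) = P(N ≥ 5) = 1 − P(N ≤ 4) ≈ 0.8177.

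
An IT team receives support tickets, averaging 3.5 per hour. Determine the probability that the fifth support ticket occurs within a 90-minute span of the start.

Over the interval, μ = 3.5 × 1.5 = 5.25 (a 90-minute span = 1.5 hours).
The fifth arrival falls in the interval iff at least 5 events occur there: P(S_5 ≤ t) = P(N ≥ 5) = 1 − P(N ≤ 4) ≈ 0.6022.

0.6022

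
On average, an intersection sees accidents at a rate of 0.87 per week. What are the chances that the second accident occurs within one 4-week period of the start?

Over the interval, μ = 0.87 × 4 = 3.48 (a 4-week period = 4 weeks).
The second arrival falls in the interval iff at least 2 events occur there: P(S_2 ≤ t) = P(N ≥ 2) = 1 − P(N ≤ 1) ≈ 0.8620.

0.8620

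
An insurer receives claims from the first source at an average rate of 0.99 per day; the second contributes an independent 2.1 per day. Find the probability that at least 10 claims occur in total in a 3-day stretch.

Independent Poisson processes superpose: combined rate λ = 0.99 + 2.1 = 3.09 per day.
Over the interval, μ = 3.09 × 3 = 9.27 (a 3-day stretch = 3 days).
P(N ≥ 10) = 1 − P(N ≤ 9) ≈ 0.4481.

0.4481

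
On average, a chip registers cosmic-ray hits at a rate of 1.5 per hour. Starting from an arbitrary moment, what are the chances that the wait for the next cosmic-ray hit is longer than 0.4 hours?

0.5488

The wait for the next event is exponential with rate λ = 1.5 per hour.
P(T > 0.4) = e^(−λt) = e^(−1.5 × 0.4) = e^(−0.6) ≈ 0.5488.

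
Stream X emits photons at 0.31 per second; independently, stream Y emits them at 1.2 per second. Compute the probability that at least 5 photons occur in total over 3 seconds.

0.4736

Independent Poisson processes superpose: combined rate λ = 0.31 + 1.2 = 1.51 per second.
Over the interval, μ = 1.51 × 3 = 4.53 (3 seconds).
P(N ≥ 5) = 1 − P(N ≤ 4) ≈ 0.4736.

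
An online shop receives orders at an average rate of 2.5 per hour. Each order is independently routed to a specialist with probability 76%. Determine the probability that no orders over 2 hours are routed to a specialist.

0.0224

Thinning: the orders that are routed to a specialist themselves form a Poisson process with rate 0.76 × 2.5 = 1.9 per hour.
Over the interval, μ = 1.9 × 2 = 3.8 (2 hours).
P(N = 0) = e^(−3.8) · 3.8^0/0! ≈ 0.0224.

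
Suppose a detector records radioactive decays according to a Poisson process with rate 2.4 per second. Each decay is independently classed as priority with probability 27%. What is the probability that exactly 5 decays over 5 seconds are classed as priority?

Thinning: the decays that are classed as priority themselves form a Poisson process with rate 0.27 × 2.4 = 0.648 per second.
Over the interval, μ = 0.648 × 5 = 3.24 (5 seconds).
P(N = 5) = e^(−3.24) · 3.24^5/5! ≈ 0.1165.

0.1165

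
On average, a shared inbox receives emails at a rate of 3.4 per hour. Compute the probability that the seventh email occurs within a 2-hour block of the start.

0.5201

Over the interval, μ = 3.4 × 2 = 6.8 (a 2-hour block = 2 hours).
The seventh arrival falls in the interval iff at least 7 events occur there: P(S_7 ≤ t) = P(N ≥ 7) = 1 − P(N ≤ 6) ≈ 0.5201.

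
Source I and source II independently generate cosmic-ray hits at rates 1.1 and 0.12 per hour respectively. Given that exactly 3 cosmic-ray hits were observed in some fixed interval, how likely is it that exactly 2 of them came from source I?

0.2399

Given the total, each event is independently from source I with probability p = λ_I/(λ_I+λ_II) = 1.1/1.22 ≈ 0.9016.
So K ~ Binomial(3, 1.1/1.22): P(K = 2) = C(3,2) · (1.1/1.22)^2 · (0.12/1.22)^1 ≈ 0.2399.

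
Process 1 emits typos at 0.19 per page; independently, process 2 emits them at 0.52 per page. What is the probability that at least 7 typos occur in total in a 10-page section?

0.5651

Independent Poisson processes superpose: combined rate λ = 0.19 + 0.52 = 0.71 per page.
Over the interval, μ = 0.71 × 10 = 7.1 (a 10-page section = 10 pages).
P(N ≥ 7) = 1 − P(N ≤ 6) ≈ 0.5651.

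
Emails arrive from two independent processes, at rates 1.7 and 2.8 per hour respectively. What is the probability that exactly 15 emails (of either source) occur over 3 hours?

0.0945

Independent Poisson processes superpose: combined rate λ = 1.7 + 2.8 = 4.5 per hour.
Over the interval, μ = 4.5 × 3 = 13.5 (3 hours).
P(N = 15) = e^(−13.5) · 13.5^15/15! ≈ 0.0945.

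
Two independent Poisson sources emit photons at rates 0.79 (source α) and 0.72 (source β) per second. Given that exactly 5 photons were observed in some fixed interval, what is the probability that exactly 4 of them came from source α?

0.1786

Given the total, each event is independently from source α with probability p = λ_α/(λ_α+λ_β) = 0.79/1.51 ≈ 0.5232.
So K ~ Binomial(5, 0.79/1.51): P(K = 4) = C(5,4) · (0.79/1.51)^4 · (0.72/1.51)^1 ≈ 0.1786.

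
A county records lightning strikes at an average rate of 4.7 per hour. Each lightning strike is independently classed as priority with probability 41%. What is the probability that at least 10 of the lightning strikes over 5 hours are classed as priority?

Thinning: the lightning strikes that are classed as priority themselves form a Poisson process with rate 0.41 × 4.7 = 1.927 per hour.
Over the interval, μ = 1.927 × 5 = 9.635 (5 hours).
P(N ≥ 10) = 1 − P(N ≤ 9) ≈ 0.4957.

0.4957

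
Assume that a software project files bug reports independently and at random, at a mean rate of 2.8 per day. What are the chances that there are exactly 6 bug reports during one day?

With mean μ = 2.8 per day,
P(N = 6) = e^(−μ) μ^6/6! = e^(−2.8) · 2.8^6/720 ≈ 0.0407.

0.0407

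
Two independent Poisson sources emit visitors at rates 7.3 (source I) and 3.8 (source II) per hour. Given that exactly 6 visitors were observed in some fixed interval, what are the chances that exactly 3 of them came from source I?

Given the total, each event is independently from source I with probability p = λ_I/(λ_I+λ_II) = 7.3/11.1 ≈ 0.6577.
So K ~ Binomial(6, 7.3/11.1): P(K = 3) = C(6,3) · (7.3/11.1)^3 · (3.8/11.1)^3 ≈ 0.2283.

0.2283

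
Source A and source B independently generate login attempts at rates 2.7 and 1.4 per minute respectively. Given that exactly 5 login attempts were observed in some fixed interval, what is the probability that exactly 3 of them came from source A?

Given the total, each event is independently from source A with probability p = λ_A/(λ_A+λ_B) = 2.7/4.1 ≈ 0.6585.
So K ~ Binomial(5, 2.7/4.1): P(K = 3) = C(5,3) · (2.7/4.1)^3 · (1.4/4.1)^2 ≈ 0.3330.

0.3330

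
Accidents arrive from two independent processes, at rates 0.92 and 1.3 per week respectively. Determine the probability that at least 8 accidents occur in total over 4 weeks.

0.6619

Independent Poisson processes superpose: combined rate λ = 0.92 + 1.3 = 2.22 per week.
Over the interval, μ = 2.22 × 4 = 8.88 (4 weeks).
P(N ≥ 8) = 1 − P(N ≤ 7) ≈ 0.6619.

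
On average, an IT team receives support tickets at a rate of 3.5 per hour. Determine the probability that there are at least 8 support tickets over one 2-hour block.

Over the interval, μ = 3.5 × 2 = 7 (a 2-hour block = 2 hours).
P(N ≥ 8) = 1 − P(N ≤ 7) = 1 − Σ_{j=0}^{7} e^(−μ) μ^j/j! ≈ 0.4013.

0.4013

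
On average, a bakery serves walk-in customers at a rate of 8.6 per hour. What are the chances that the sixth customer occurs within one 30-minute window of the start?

Over the interval, μ = 8.6 × 0.5 = 4.3 (a 30-minute window = 0.5 hours).
The sixth arrival falls in the interval iff at least 6 events occur there: P(S_6 ≤ t) = P(N ≥ 6) = 1 − P(N ≤ 5) ≈ 0.2633.

0.2633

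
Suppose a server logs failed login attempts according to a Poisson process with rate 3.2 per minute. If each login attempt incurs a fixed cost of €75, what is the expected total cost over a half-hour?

E[N] = 3.2 × 30 = 96 (a half-hour = 30 minutes); E[cost] = 96 × €75 = €7200.

€7200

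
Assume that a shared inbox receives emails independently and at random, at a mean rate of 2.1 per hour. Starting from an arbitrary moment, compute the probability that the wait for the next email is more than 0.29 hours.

0.5439

The wait for the next event is exponential with rate λ = 2.1 per hour.
P(T > 0.29) = e^(−λt) = e^(−2.1 × 0.29) = e^(−0.609) ≈ 0.5439.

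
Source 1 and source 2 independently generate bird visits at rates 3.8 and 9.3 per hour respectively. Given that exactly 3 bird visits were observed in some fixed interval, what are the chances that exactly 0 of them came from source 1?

Given the total, each event is independently from source 1 with probability p = λ_1/(λ_1+λ_2) = 3.8/13.1 ≈ 0.2901.
So K ~ Binomial(3, 3.8/13.1): P(K = 0) = C(3,0) · (3.8/13.1)^0 · (9.3/13.1)^3 ≈ 0.3578.

0.3578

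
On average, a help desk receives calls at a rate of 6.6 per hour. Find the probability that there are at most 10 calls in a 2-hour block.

0.2349

Over the interval, μ = 6.6 × 2 = 13.2 (a 2-hour block = 2 hours).
P(N ≤ 10) = Σ_{j=0}^{10} e^(−μ) μ^j/j! ≈ 0.2349.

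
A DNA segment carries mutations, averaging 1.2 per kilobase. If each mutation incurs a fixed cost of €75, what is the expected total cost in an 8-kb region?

E[N] = 1.2 × 8 = 9.6 (an 8-kb region = 8 kilobases); E[cost] = 9.6 × €75 = €720.

€720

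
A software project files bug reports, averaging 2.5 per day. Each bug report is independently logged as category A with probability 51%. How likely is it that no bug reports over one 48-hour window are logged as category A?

0.0781

Thinning: the bug reports that are logged as category A themselves form a Poisson process with rate 0.51 × 2.5 = 1.275 per day.
Over the interval, μ = 1.275 × 2 = 2.55 (a 48-hour window = 2 days).
P(N = 0) = e^(−2.55) · 2.55^0/0! ≈ 0.0781.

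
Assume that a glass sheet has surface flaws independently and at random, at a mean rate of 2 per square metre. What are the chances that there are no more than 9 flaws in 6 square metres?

0.2424

Over the interval, μ = 2 × 6 = 12 (6 square metres).
P(N ≤ 9) = Σ_{j=0}^{9} e^(−μ) μ^j/j! ≈ 0.2424.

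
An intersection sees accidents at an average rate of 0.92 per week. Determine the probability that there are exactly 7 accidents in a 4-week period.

0.0457

Over the interval, μ = 0.92 × 4 = 3.68 (a 4-week period = 4 weeks).
P(N = 7) = e^(−μ) μ^7/7! = e^(−3.68) · 3.68^7/5040 ≈ 0.0457.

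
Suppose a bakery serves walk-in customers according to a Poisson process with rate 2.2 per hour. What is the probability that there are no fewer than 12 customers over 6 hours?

Over the interval, μ = 2.2 × 6 = 13.2 (6 hours).
P(N ≥ 12) = 1 − P(N ≤ 11) = 1 − Σ_{j=0}^{11} e^(−μ) μ^j/j! ≈ 0.6668.

0.6668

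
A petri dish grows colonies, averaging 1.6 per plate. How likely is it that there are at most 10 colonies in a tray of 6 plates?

0.6329

Over the interval, μ = 1.6 × 6 = 9.6 (a tray of 6 plates = 6 plates).
P(N ≤ 10) = Σ_{j=0}^{10} e^(−μ) μ^j/j! ≈ 0.6329.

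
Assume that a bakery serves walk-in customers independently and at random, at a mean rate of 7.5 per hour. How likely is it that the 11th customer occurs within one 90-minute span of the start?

Over the interval, μ = 7.5 × 1.5 = 11.25 (a 90-minute span = 1.5 hours).
The 11th arrival falls in the interval iff at least 11 events occur there: P(S_11 ≤ t) = P(N ≥ 11) = 1 − P(N ≤ 10) ≈ 0.5696.

0.5696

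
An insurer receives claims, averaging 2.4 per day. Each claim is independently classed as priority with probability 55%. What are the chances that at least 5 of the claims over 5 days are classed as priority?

Thinning: the claims that are classed as priority themselves form a Poisson process with rate 0.55 × 2.4 = 1.32 per day.
Over the interval, μ = 1.32 × 5 = 6.6 (5 days).
P(N ≥ 5) = 1 − P(N ≤ 4) ≈ 0.7873.

0.7873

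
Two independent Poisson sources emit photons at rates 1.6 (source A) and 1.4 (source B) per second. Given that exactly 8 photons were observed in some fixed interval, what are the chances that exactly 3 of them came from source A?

0.1880

Given the total, each event is independently from source A with probability p = λ_A/(λ_A+λ_B) = 1.6/3 ≈ 0.5333.
So K ~ Binomial(8, 1.6/3): P(K = 3) = C(8,3) · (1.6/3)^3 · (1.4/3)^5 ≈ 0.1880.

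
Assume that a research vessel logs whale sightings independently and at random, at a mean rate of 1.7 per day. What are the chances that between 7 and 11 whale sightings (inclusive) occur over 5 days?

Over the interval, μ = 1.7 × 5 = 8.5 (5 days).
P(7 ≤ N ≤ 11) = Σ_{j=7}^{11} e^(−8.5) · 8.5^j/j! ≈ 0.5925.

0.5925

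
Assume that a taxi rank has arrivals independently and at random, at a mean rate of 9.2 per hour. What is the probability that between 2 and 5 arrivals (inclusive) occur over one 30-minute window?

Over the interval, μ = 9.2 × 0.5 = 4.6 (a 30-minute window = 0.5 hours).
P(2 ≤ N ≤ 5) = Σ_{j=2}^{5} e^(−4.6) · 4.6^j/j! ≈ 0.6295.

0.6295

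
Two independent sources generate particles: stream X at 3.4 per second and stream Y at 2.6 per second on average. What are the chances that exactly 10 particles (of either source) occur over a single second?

Independent Poisson processes superpose: combined rate λ = 3.4 + 2.6 = 6 per second.
So μ = 6.
P(N = 10) = e^(−6) · 6^10/10! ≈ 0.0413.

0.0413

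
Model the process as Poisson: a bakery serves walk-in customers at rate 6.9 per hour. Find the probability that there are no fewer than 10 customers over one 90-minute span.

Over the interval, μ = 6.9 × 1.5 = 10.35 (a 90-minute span = 1.5 hours).
P(N ≥ 10) = 1 − P(N ≤ 9) = 1 − Σ_{j=0}^{9} e^(−μ) μ^j/j! ≈ 0.5850.

0.5850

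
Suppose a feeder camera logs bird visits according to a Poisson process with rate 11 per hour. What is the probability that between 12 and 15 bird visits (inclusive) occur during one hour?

With mean μ = 11 per hour,
P(12 ≤ N ≤ 15) = Σ_{j=12}^{15} e^(−11) · 11^j/j! ≈ 0.3281.

0.3281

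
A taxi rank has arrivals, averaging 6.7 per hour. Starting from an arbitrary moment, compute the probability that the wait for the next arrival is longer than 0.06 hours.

0.6690

The wait for the next event is exponential with rate λ = 6.7 per hour.
P(T > 0.06) = e^(−λt) = e^(−6.7 × 0.06) = e^(−0.402) ≈ 0.6690.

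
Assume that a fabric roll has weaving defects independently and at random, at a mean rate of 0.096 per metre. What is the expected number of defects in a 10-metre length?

E[N] = λt = 0.096 × 10 = 0.96 (a 10-metre length = 10 metres).

0.96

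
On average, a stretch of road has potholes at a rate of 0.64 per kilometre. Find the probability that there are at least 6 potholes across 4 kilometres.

Over the interval, μ = 0.64 × 4 = 2.56 (4 kilometres).
P(N ≥ 6) = 1 − P(N ≤ 5) = 1 − Σ_{j=0}^{5} e^(−μ) μ^j/j! ≈ 0.0461.

0.0461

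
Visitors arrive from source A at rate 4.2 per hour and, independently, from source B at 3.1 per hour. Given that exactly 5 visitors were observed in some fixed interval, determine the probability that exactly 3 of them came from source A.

Given the total, each event is independently from source A with probability p = λ_A/(λ_A+λ_B) = 4.2/7.3 ≈ 0.5753.
So K ~ Binomial(5, 4.2/7.3): P(K = 3) = C(5,3) · (4.2/7.3)^3 · (3.1/7.3)^2 ≈ 0.3434.

0.3434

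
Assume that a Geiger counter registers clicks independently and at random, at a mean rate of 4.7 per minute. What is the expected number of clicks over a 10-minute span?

E[N] = λt = 4.7 × 10 = 47 (a 10-minute span = 10 minutes).

47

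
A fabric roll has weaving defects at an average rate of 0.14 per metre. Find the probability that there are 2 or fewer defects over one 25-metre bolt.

Over the interval, μ = 0.14 × 25 = 3.5 (a 25-metre bolt = 25 metres).
P(N ≤ 2) = Σ_{j=0}^{2} e^(−μ) μ^j/j! ≈ 0.3208.

0.3208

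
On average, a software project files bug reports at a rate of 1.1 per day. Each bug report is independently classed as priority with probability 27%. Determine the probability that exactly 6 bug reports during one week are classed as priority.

0.0140

Thinning: the bug reports that are classed as priority themselves form a Poisson process with rate 0.27 × 1.1 = 0.297 per day.
Over the interval, μ = 0.297 × 7 = 2.079 (a week = 7 days).
P(N = 6) = e^(−2.079) · 2.079^6/6! ≈ 0.0140.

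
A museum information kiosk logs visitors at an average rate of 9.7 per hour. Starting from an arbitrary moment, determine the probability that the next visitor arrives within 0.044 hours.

0.3474

Inter-arrival times are exponential with rate λ = 9.7 per hour.
P(T ≤ 0.044) = 1 − e^(−λt) = 1 − e^(−9.7 × 0.044) = 1 − e^(−0.4268) ≈ 0.3474.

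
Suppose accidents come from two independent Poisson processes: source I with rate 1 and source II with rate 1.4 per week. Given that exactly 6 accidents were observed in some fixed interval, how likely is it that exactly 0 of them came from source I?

Given the total, each event is independently from source I with probability p = λ_I/(λ_I+λ_II) = 1/2.4 ≈ 0.4167.
So K ~ Binomial(6, 1/2.4): P(K = 0) = C(6,0) · (1/2.4)^0 · (1.4/2.4)^6 ≈ 0.0394.

0.0394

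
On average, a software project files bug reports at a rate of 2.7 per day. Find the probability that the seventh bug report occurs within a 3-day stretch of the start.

0.6987

Over the interval, μ = 2.7 × 3 = 8.1 (a 3-day stretch = 3 days).
The seventh arrival falls in the interval iff at least 7 events occur there: P(S_7 ≤ t) = P(N ≥ 7) = 1 − P(N ≤ 6) ≈ 0.6987.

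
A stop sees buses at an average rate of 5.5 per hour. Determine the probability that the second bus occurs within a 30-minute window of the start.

0.7603

Over the interval, μ = 5.5 × 0.5 = 2.75 (a 30-minute window = 0.5 hours).
The second arrival falls in the interval iff at least 2 events occur there: P(S_2 ≤ t) = P(N ≥ 2) = 1 − P(N ≤ 1) ≈ 0.7603.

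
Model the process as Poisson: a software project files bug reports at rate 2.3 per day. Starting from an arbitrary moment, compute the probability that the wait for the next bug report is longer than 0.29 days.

0.5132

The wait for the next event is exponential with rate λ = 2.3 per day.
P(T > 0.29) = e^(−λt) = e^(−2.3 × 0.29) = e^(−0.667) ≈ 0.5132.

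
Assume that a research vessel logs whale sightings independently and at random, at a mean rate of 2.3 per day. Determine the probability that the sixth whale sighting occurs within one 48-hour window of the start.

Over the interval, μ = 2.3 × 2 = 4.6 (a 48-hour window = 2 days).
The sixth arrival falls in the interval iff at least 6 events occur there: P(S_6 ≤ t) = P(N ≥ 6) = 1 − P(N ≤ 5) ≈ 0.3142.

0.3142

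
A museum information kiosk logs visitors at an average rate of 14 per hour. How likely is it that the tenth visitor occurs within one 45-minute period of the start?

0.6029

Over the interval, μ = 14 × 0.75 = 10.5 (a 45-minute period = 0.75 hours).
The tenth arrival falls in the interval iff at least 10 events occur there: P(S_10 ≤ t) = P(N ≥ 10) = 1 − P(N ≤ 9) ≈ 0.6029.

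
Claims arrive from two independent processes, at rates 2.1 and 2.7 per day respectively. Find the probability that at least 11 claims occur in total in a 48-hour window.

0.3671

Independent Poisson processes superpose: combined rate λ = 2.1 + 2.7 = 4.8 per day.
Over the interval, μ = 4.8 × 2 = 9.6 (a 48-hour window = 2 days).
P(N ≥ 11) = 1 − P(N ≤ 10) ≈ 0.3671.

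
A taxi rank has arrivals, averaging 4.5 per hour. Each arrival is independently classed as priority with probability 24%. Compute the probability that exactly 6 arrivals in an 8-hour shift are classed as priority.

0.1022

Thinning: the arrivals that are classed as priority themselves form a Poisson process with rate 0.24 × 4.5 = 1.08 per hour.
Over the interval, μ = 1.08 × 8 = 8.64 (an 8-hour shift = 8 hours).
P(N = 6) = e^(−8.64) · 8.64^6/6! ≈ 0.1022.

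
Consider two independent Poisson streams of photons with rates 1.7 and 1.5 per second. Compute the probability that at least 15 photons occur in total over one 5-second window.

0.6325

Independent Poisson processes superpose: combined rate λ = 1.7 + 1.5 = 3.2 per second.
Over the interval, μ = 3.2 × 5 = 16 (a 5-second window = 5 seconds).
P(N ≥ 15) = 1 − P(N ≤ 14) ≈ 0.6325.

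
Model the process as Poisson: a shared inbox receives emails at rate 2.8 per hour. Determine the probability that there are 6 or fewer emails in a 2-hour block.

0.6703

Over the interval, μ = 2.8 × 2 = 5.6 (a 2-hour block = 2 hours).
P(N ≤ 6) = Σ_{j=0}^{6} e^(−μ) μ^j/j! ≈ 0.6703.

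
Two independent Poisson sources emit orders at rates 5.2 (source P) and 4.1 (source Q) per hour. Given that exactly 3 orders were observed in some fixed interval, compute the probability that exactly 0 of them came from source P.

Given the total, each event is independently from source P with probability p = λ_P/(λ_P+λ_Q) = 5.2/9.3 ≈ 0.5591.
So K ~ Binomial(3, 5.2/9.3): P(K = 0) = C(3,0) · (5.2/9.3)^0 · (4.1/9.3)^3 ≈ 0.0857.

0.0857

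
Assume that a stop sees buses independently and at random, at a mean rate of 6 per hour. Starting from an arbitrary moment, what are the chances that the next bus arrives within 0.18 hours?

0.6604

Inter-arrival times are exponential with rate λ = 6 per hour.
P(T ≤ 0.18) = 1 − e^(−λt) = 1 − e^(−6 × 0.18) = 1 − e^(−1.08) ≈ 0.6604.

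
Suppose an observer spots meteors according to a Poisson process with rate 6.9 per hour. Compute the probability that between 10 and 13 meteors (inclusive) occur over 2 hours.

Over the interval, μ = 6.9 × 2 = 13.8 (2 hours).
P(10 ≤ N ≤ 13) = Σ_{j=10}^{13} e^(−13.8) · 13.8^j/j! ≈ 0.3666.

0.3666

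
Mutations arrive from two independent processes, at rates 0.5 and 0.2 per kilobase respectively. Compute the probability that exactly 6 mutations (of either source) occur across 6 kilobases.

0.1143

Independent Poisson processes superpose: combined rate λ = 0.5 + 0.2 = 0.7 per kilobase.
Over the interval, μ = 0.7 × 6 = 4.2 (6 kilobases).
P(N = 6) = e^(−4.2) · 4.2^6/6! ≈ 0.1143.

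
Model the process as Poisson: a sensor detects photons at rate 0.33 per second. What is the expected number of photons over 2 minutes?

E[N] = λt = 0.33 × 120 = 39.6 (2 minutes = 120 seconds).

39.6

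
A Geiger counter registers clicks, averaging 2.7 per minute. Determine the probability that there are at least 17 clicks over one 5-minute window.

0.2025

Over the interval, μ = 2.7 × 5 = 13.5 (a 5-minute window = 5 minutes).
P(N ≥ 17) = 1 − P(N ≤ 16) = 1 − Σ_{j=0}^{16} e^(−μ) μ^j/j! ≈ 0.2025.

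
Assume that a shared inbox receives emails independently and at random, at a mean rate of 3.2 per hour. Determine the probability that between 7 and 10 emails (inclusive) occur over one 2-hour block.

Over the interval, μ = 3.2 × 2 = 6.4 (a 2-hour block = 2 hours).
P(7 ≤ N ≤ 10) = Σ_{j=7}^{10} e^(−6.4) · 6.4^j/j! ≈ 0.3963.

0.3963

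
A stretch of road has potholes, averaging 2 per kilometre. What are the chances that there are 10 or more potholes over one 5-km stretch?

Over the interval, μ = 2 × 5 = 10 (a 5-km stretch = 5 kilometres).
P(N ≥ 10) = 1 − P(N ≤ 9) = 1 − Σ_{j=0}^{9} e^(−μ) μ^j/j! ≈ 0.5421.

0.5421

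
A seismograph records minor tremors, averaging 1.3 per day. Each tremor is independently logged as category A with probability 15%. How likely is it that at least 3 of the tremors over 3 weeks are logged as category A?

0.7755

Thinning: the tremors that are logged as category A themselves form a Poisson process with rate 0.15 × 1.3 = 0.195 per day.
Over the interval, μ = 0.195 × 21 = 4.095 (3 weeks = 21 days).
P(N ≥ 3) = 1 − P(N ≤ 2) ≈ 0.7755.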